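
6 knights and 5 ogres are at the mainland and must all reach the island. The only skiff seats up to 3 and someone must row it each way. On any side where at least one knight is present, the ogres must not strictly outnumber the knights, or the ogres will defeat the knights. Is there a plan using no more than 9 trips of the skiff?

Yes

Yes — this plan uses 9 crossings (≤ 9):
1. 3 ogres → the island.  (the mainland: 6K 2O; the island: 0K 3O)
2. 1 ogre ← the mainland.  (the mainland: 6K 3O; the island: 0K 2O)
3. 3 knights → the island.  (the mainland: 3K 3O; the island: 3K 2O)
4. 1 knight ← the mainland.  (the mainland: 4K 3O; the island: 2K 2O)
5. 2 knights and 1 ogre → the island.  (the mainland: 2K 2O; the island: 4K 3O)
6. 1 knight ← the mainland.  (the mainland: 3K 2O; the island: 3K 3O)
7. 2 knights and 1 ogre → the island.  (the mainland: 1K 1O; the island: 5K 4O)
8. 1 knight ← the mainland.  (the mainland: 2K 1O; the island: 4K 4O)
9. 2 knights and 1 ogre → the island.  (the mainland: 0K 0O; the island: 6K 5O)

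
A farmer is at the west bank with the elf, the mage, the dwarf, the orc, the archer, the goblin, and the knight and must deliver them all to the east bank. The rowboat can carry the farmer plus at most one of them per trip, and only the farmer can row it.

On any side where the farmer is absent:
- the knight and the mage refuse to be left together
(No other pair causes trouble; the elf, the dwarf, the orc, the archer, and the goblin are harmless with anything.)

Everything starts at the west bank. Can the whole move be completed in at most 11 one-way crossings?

Counting alone: the farmer can take at most 1 across per trip to the east bank, so moving all 7 needs at least 7 loaded trips out, with a return between consecutive ones — at least 13 crossings.
Since 11 < 13, 11 crossings cannot be enough. (The shortest complete plan in fact takes 13:)
1. Farmer goes to the east bank with the mage.  [the west bank: the archer, the dwarf, the elf, the goblin, the knight, the orc | the east bank: the mage]
2. Farmer goes back to the west bank alone.  [the west bank: the archer, the dwarf, the elf, the goblin, the knight, the orc | the east bank: the mage]
3. Farmer goes to the east bank with the elf.  [the west bank: the archer, the dwarf, the goblin, the knight, the orc | the east bank: the elf, the mage]
4. Farmer goes back to the west bank alone.  [the west bank: the archer, the dwarf, the goblin, the knight, the orc | the east bank: the elf, the mage]
5. Farmer goes to the east bank with the dwarf.  [the west bank: the archer, the goblin, the knight, the orc | the east bank: the dwarf, the elf, the mage]
6. Farmer goes back to the west bank alone.  [the west bank: the archer, the goblin, the knight, the orc | the east bank: the dwarf, the elf, the mage]
7. Farmer goes to the east bank with the orc.  [the west bank: the archer, the goblin, the knight | the east bank: the dwarf, the elf, the mage, the orc]
8. Farmer goes back to the west bank alone.  [the west bank: the archer, the goblin, the knight | the east bank: the dwarf, the elf, the mage, the orc]
9. Farmer goes to the east bank with the archer.  [the west bank: the goblin, the knight | the east bank: the archer, the dwarf, the elf, the mage, the orc]
10. Farmer goes back to the west bank alone.  [the west bank: the goblin, the knight | the east bank: the archer, the dwarf, the elf, the mage, the orc]
11. Farmer goes to the east bank with the goblin.  [the west bank: the knight | the east bank: the archer, the dwarf, the elf, the goblin, the mage, the orc]
12. Farmer goes back to the west bank alone.  [the west bank: the knight | the east bank: the archer, the dwarf, the elf, the goblin, the mage, the orc]
13. Farmer goes to the east bank with the knight.  [the west bank: — | the east bank: the archer, the dwarf, the elf, the goblin, the knight, the mage, the orc]

No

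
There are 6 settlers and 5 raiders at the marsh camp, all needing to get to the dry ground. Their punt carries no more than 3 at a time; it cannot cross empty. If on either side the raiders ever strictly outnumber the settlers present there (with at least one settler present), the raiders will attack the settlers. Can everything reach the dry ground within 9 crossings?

Yes

Yes — this plan uses 9 crossings (≤ 9):
1. 3 raiders → the dry ground.  (the marsh camp: 6S 2R; the dry ground: 0S 3R)
2. 1 raider ← the marsh camp.  (the marsh camp: 6S 3R; the dry ground: 0S 2R)
3. 3 settlers → the dry ground.  (the marsh camp: 3S 3R; the dry ground: 3S 2R)
4. 1 settler ← the marsh camp.  (the marsh camp: 4S 3R; the dry ground: 2S 2R)
5. 2 settlers and 1 raider → the dry ground.  (the marsh camp: 2S 2R; the dry ground: 4S 3R)
6. 1 settler ← the marsh camp.  (the marsh camp: 3S 2R; the dry ground: 3S 3R)
7. 2 settlers and 1 raider → the dry ground.  (the marsh camp: 1S 1R; the dry ground: 5S 4R)
8. 1 settler ← the marsh camp.  (the marsh camp: 2S 1R; the dry ground: 4S 4R)
9. 2 settlers and 1 raider → the dry ground.  (the marsh camp: 0S 0R; the dry ground: 6S 5R)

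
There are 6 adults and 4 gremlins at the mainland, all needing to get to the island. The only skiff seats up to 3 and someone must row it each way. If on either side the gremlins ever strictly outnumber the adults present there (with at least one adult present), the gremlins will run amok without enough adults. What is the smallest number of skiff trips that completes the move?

Counting alone: each trip to the island takes at most 3 across and each return brings at least 1 back, so after t trips out (and t−1 returns) at most 3t − (t−1) of the 10 are across; that first reaches 10 at t = 5, so at least 9 crossings are needed.
The plan below uses exactly 9 crossings, so it is optimal:
1. 2 gremlins → the island.  (the mainland: 6A 2G; the island: 0A 2G)
2. 1 gremlin ← the mainland.  (the mainland: 6A 3G; the island: 0A 1G)
3. 3 gremlins → the island.  (the mainland: 6A 0G; the island: 0A 4G)
4. 1 gremlin ← the mainland.  (the mainland: 6A 1G; the island: 0A 3G)
5. 3 adults → the island.  (the mainland: 3A 1G; the island: 3A 3G)
6. 1 gremlin ← the mainland.  (the mainland: 3A 2G; the island: 3A 2G)
7. 1 adult and 2 gremlins → the island.  (the mainland: 2A 0G; the island: 4A 4G)
8. 1 gremlin ← the mainland.  (the mainland: 2A 1G; the island: 4A 3G)
9. 2 adults and 1 gremlin → the island.  (the mainland: 0A 0G; the island: 6A 4G)

9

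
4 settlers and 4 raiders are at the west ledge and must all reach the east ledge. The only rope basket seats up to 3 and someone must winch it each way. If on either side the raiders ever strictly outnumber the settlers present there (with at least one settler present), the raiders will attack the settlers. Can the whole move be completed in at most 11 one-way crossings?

Yes — this plan uses 9 crossings (≤ 11):
1. 2 raiders → the east ledge.  (the west ledge: 4S 2R; the east ledge: 0S 2R)
2. 1 raider ← the west ledge.  (the west ledge: 4S 3R; the east ledge: 0S 1R)
3. 3 raiders → the east ledge.  (the west ledge: 4S 0R; the east ledge: 0S 4R)
4. 1 raider ← the west ledge.  (the west ledge: 4S 1R; the east ledge: 0S 3R)
5. 3 settlers → the east ledge.  (the west ledge: 1S 1R; the east ledge: 3S 3R)
6. 1 settler and 1 raider ← the west ledge.  (the west ledge: 2S 2R; the east ledge: 2S 2R)
7. 2 settlers → the east ledge.  (the west ledge: 0S 2R; the east ledge: 4S 2R)
8. 1 raider ← the west ledge.  (the west ledge: 0S 3R; the east ledge: 4S 1R)
9. 3 raiders → the east ledge.  (the west ledge: 0S 0R; the east ledge: 4S 4R)

Yes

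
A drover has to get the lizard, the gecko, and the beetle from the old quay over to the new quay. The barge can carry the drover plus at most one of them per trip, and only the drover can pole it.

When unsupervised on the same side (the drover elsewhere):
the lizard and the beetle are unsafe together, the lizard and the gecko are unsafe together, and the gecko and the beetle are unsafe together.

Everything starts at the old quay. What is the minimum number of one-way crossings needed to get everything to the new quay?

impossible

Whatever the first load, the items left behind include a forbidden pair without the drover. No opening move is safe, so no plan exists.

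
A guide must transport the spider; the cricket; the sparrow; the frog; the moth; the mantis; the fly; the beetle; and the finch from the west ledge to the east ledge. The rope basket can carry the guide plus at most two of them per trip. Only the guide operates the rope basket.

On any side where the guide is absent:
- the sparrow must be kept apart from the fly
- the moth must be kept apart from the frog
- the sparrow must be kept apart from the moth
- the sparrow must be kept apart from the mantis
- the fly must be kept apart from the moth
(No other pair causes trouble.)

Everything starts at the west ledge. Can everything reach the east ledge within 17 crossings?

Yes — this plan uses 15 crossings (≤ 17):
1. Guide goes to the east ledge with the moth and the sparrow.  [the west ledge: the beetle, the cricket, the finch, the fly, the frog, the mantis, the spider | the east ledge: the moth, the sparrow]
2. Guide goes back to the west ledge with the sparrow.  [the west ledge: the beetle, the cricket, the finch, the fly, the frog, the mantis, the sparrow, the spider | the east ledge: the moth]
3. Guide goes to the east ledge with the sparrow and the spider.  [the west ledge: the beetle, the cricket, the finch, the fly, the frog, the mantis | the east ledge: the moth, the sparrow, the spider]
4. Guide goes back to the west ledge with the sparrow.  [the west ledge: the beetle, the cricket, the finch, the fly, the frog, the mantis, the sparrow | the east ledge: the moth, the spider]
5. Guide goes to the east ledge with the cricket and the sparrow.  [the west ledge: the beetle, the finch, the fly, the frog, the mantis | the east ledge: the cricket, the moth, the sparrow, the spider]
6. Guide goes back to the west ledge with the sparrow.  [the west ledge: the beetle, the finch, the fly, the frog, the mantis, the sparrow | the east ledge: the cricket, the moth, the spider]
7. Guide goes to the east ledge with the frog and the sparrow.  [the west ledge: the beetle, the finch, the fly, the mantis | the east ledge: the cricket, the frog, the moth, the sparrow, the spider]
8. Guide goes back to the west ledge with the moth.  [the west ledge: the beetle, the finch, the fly, the mantis, the moth | the east ledge: the cricket, the frog, the sparrow, the spider]
9. Guide goes to the east ledge with the beetle and the moth.  [the west ledge: the finch, the fly, the mantis | the east ledge: the beetle, the cricket, the frog, the moth, the sparrow, the spider]
10. Guide goes back to the west ledge with the moth.  [the west ledge: the finch, the fly, the mantis, the moth | the east ledge: the beetle, the cricket, the frog, the sparrow, the spider]
11. Guide goes to the east ledge with the finch and the moth.  [the west ledge: the fly, the mantis | the east ledge: the beetle, the cricket, the finch, the frog, the moth, the sparrow, the spider]
12. Guide goes back to the west ledge with the moth.  [the west ledge: the fly, the mantis, the moth | the east ledge: the beetle, the cricket, the finch, the frog, the sparrow, the spider]
13. Guide goes to the east ledge with the fly and the mantis.  [the west ledge: the moth | the east ledge: the beetle, the cricket, the finch, the fly, the frog, the mantis, the sparrow, the spider]
14. Guide goes back to the west ledge with the sparrow.  [the west ledge: the moth, the sparrow | the east ledge: the beetle, the cricket, the finch, the fly, the frog, the mantis, the spider]
15. Guide goes to the east ledge with the moth and the sparrow.  [the west ledge: — | the east ledge: the beetle, the cricket, the finch, the fly, the frog, the mantis, the moth, the sparrow, the spider]

Yes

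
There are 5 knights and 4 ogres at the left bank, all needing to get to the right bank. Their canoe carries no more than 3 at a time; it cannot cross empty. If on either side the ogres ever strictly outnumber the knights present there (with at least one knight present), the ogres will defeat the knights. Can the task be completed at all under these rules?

1. 3 ogres → the right bank.  (the left bank: 5K 1O; the right bank: 0K 3O)
2. 1 ogre ← the left bank.  (the left bank: 5K 2O; the right bank: 0K 2O)
3. 3 knights → the right bank.  (the left bank: 2K 2O; the right bank: 3K 2O)
4. 1 knight ← the left bank.  (the left bank: 3K 2O; the right bank: 2K 2O)
5. 2 knights and 1 ogre → the right bank.  (the left bank: 1K 1O; the right bank: 4K 3O)
6. 1 knight ← the left bank.  (the left bank: 2K 1O; the right bank: 3K 3O)
7. 2 knights and 1 ogre → the right bank.  (the left bank: 0K 0O; the right bank: 5K 4O)

Yes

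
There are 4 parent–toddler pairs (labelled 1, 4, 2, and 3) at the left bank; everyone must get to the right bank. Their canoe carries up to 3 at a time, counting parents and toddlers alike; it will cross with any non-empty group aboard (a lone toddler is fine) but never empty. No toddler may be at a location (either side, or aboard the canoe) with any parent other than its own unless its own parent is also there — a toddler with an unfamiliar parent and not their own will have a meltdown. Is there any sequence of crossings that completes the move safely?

Yes

1. parent 1 and toddler 1 cross → the right bank.
2. parent 1 crosses ← the left bank.
3. parent 1, parent 4, and toddler 4 cross → the right bank.
4. parent 1 and toddler 1 cross ← the left bank.
5. parent 1, parent 2, and parent 3 cross → the right bank.
6. toddler 4 crosses ← the left bank.
7. toddler 1 and toddler 4 cross → the right bank.
8. toddler 1 crosses ← the left bank.
9. toddler 1, toddler 2, and toddler 3 cross → the right bank.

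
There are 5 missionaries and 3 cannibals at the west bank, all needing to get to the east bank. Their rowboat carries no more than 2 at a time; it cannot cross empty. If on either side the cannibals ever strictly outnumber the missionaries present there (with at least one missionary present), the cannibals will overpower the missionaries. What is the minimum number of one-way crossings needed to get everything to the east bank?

13

Counting alone: each trip to the east bank takes at most 2 across and each return brings at least 1 back, so after t trips out (and t−1 returns) at most 2t − (t−1) of the 8 are across; that first reaches 8 at t = 7, so at least 13 crossings are needed.
The plan below uses exactly 13 crossings, so it is optimal:
1. 2 cannibals → the east bank.  (the west bank: 5M 1C; the east bank: 0M 2C)
2. 1 cannibal ← the west bank.  (the west bank: 5M 2C; the east bank: 0M 1C)
3. 2 cannibals → the east bank.  (the west bank: 5M 0C; the east bank: 0M 3C)
4. 1 cannibal ← the west bank.  (the west bank: 5M 1C; the east bank: 0M 2C)
5. 2 missionaries → the east bank.  (the west bank: 3M 1C; the east bank: 2M 2C)
6. 1 cannibal ← the west bank.  (the west bank: 3M 2C; the east bank: 2M 1C)
7. 1 missionary and 1 cannibal → the east bank.  (the west bank: 2M 1C; the east bank: 3M 2C)
8. 1 cannibal ← the west bank.  (the west bank: 2M 2C; the east bank: 3M 1C)
9. 2 cannibals → the east bank.  (the west bank: 2M 0C; the east bank: 3M 3C)
10. 1 cannibal ← the west bank.  (the west bank: 2M 1C; the east bank: 3M 2C)
11. 1 missionary and 1 cannibal → the east bank.  (the west bank: 1M 0C; the east bank: 4M 3C)
12. 1 cannibal ← the west bank.  (the west bank: 1M 1C; the east bank: 4M 2C)
13. 1 missionary and 1 cannibal → the east bank.  (the west bank: 0M 0C; the east bank: 5M 3C)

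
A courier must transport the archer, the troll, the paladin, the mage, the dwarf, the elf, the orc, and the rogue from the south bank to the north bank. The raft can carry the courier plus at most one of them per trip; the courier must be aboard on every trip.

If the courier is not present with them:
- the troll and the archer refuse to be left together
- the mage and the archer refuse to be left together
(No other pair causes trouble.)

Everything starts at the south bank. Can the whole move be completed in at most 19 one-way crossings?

Yes

Yes — this plan uses 17 crossings (≤ 19):
1. Courier goes to the north bank with the archer.  [the south bank: the dwarf, the elf, the mage, the orc, the paladin, the rogue, the troll | the north bank: the archer]
2. Courier goes back to the south bank alone.  [the south bank: the dwarf, the elf, the mage, the orc, the paladin, the rogue, the troll | the north bank: the archer]
3. Courier goes to the north bank with the troll.  [the south bank: the dwarf, the elf, the mage, the orc, the paladin, the rogue | the north bank: the archer, the troll]
4. Courier goes back to the south bank with the archer.  [the south bank: the archer, the dwarf, the elf, the mage, the orc, the paladin, the rogue | the north bank: the troll]
5. Courier goes to the north bank with the mage.  [the south bank: the archer, the dwarf, the elf, the orc, the paladin, the rogue | the north bank: the mage, the troll]
6. Courier goes back to the south bank alone.  [the south bank: the archer, the dwarf, the elf, the orc, the paladin, the rogue | the north bank: the mage, the troll]
7. Courier goes to the north bank with the paladin.  [the south bank: the archer, the dwarf, the elf, the orc, the rogue | the north bank: the mage, the paladin, the troll]
8. Courier goes back to the south bank alone.  [the south bank: the archer, the dwarf, the elf, the orc, the rogue | the north bank: the mage, the paladin, the troll]
9. Courier goes to the north bank with the dwarf.  [the south bank: the archer, the elf, the orc, the rogue | the north bank: the dwarf, the mage, the paladin, the troll]
10. Courier goes back to the south bank alone.  [the south bank: the archer, the elf, the orc, the rogue | the north bank: the dwarf, the mage, the paladin, the troll]
11. Courier goes to the north bank with the elf.  [the south bank: the archer, the orc, the rogue | the north bank: the dwarf, the elf, the mage, the paladin, the troll]
12. Courier goes back to the south bank alone.  [the south bank: the archer, the orc, the rogue | the north bank: the dwarf, the elf, the mage, the paladin, the troll]
13. Courier goes to the north bank with the orc.  [the south bank: the archer, the rogue | the north bank: the dwarf, the elf, the mage, the orc, the paladin, the troll]
14. Courier goes back to the south bank alone.  [the south bank: the archer, the rogue | the north bank: the dwarf, the elf, the mage, the orc, the paladin, the troll]
15. Courier goes to the north bank with the rogue.  [the south bank: the archer | the north bank: the dwarf, the elf, the mage, the orc, the paladin, the rogue, the troll]
16. Courier goes back to the south bank alone.  [the south bank: the archer | the north bank: the dwarf, the elf, the mage, the orc, the paladin, the rogue, the troll]
17. Courier goes to the north bank with the archer.  [the south bank: — | the north bank: the archer, the dwarf, the elf, the mage, the orc, the paladin, the rogue, the troll]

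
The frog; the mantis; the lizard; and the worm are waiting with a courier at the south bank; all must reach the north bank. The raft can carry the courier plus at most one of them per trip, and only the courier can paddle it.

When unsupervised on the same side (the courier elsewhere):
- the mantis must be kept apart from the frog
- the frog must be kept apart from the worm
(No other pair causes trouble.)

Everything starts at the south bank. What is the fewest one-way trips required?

Counting alone: the courier can take at most 1 across per trip to the north bank, so moving all 4 needs at least 4 loaded trips out, with a return between consecutive ones — at least 7 crossings.
The safety rule pushes this higher. Following every safe sequence of crossings, the most of the 4 that can be at the north bank as the raft arrives there on crossing 7 is 3 — never all 4.
So no plan with fewer than 9 crossings exists, and this one achieves 9:
1. Courier goes to the north bank with the frog.
2. Courier goes back to the south bank alone.
3. Courier goes to the north bank with the mantis.
4. Courier goes back to the south bank with the frog.
5. Courier goes to the north bank with the worm.
6. Courier goes back to the south bank alone.
7. Courier goes to the north bank with the lizard.
8. Courier goes back to the south bank alone.
9. Courier goes to the north bank with the frog.

9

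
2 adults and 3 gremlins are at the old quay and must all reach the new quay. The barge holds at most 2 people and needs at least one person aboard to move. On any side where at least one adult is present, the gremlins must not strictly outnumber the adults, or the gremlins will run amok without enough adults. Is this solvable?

The gremlins already outnumber the adults at the old quay before anyone moves, so the starting position itself is disallowed.

No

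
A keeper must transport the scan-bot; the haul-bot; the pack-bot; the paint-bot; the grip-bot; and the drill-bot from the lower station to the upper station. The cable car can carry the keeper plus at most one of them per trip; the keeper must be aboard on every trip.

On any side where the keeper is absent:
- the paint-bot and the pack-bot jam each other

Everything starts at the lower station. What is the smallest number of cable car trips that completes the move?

11

Counting alone: the keeper can take at most 1 across per trip to the upper station, so moving all 6 needs at least 6 loaded trips out, with a return between consecutive ones — at least 11 crossings.
The plan below uses exactly 11 crossings, so it is optimal:
1. Keeper goes to the upper station with the pack-bot.
2. Keeper goes back to the lower station alone.
3. Keeper goes to the upper station with the scan-bot.
4. Keeper goes back to the lower station alone.
5. Keeper goes to the upper station with the haul-bot.
6. Keeper goes back to the lower station alone.
7. Keeper goes to the upper station with the grip-bot.
8. Keeper goes back to the lower station alone.
9. Keeper goes to the upper station with the drill-bot.
10. Keeper goes back to the lower station alone.
11. Keeper goes to the upper station with the paint-bot.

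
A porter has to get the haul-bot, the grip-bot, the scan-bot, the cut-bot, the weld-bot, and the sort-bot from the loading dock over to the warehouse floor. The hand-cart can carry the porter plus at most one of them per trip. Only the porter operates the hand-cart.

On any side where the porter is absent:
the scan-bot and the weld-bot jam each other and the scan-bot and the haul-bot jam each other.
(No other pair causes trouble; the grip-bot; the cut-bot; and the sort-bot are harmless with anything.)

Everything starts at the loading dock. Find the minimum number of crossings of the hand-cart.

13

Counting alone: the porter can take at most 1 across per trip to the warehouse floor, so moving all 6 needs at least 6 loaded trips out, with a return between consecutive ones — at least 11 crossings.
The safety rule pushes this higher. Following every safe sequence of crossings, the most of the 6 that can be at the warehouse floor as the hand-cart arrives there on crossing 11 is 5 — never all 6.
So no plan with fewer than 13 crossings exists, and this one achieves 13:
1. Porter goes to the warehouse floor with the scan-bot.  [the loading dock: the cut-bot, the grip-bot, the haul-bot, the sort-bot, the weld-bot | the warehouse floor: the scan-bot]
2. Porter goes back to the loading dock alone.  [the loading dock: the cut-bot, the grip-bot, the haul-bot, the sort-bot, the weld-bot | the warehouse floor: the scan-bot]
3. Porter goes to the warehouse floor with the haul-bot.  [the loading dock: the cut-bot, the grip-bot, the sort-bot, the weld-bot | the warehouse floor: the haul-bot, the scan-bot]
4. Porter goes back to the loading dock with the scan-bot.  [the loading dock: the cut-bot, the grip-bot, the scan-bot, the sort-bot, the weld-bot | the warehouse floor: the haul-bot]
5. Porter goes to the warehouse floor with the weld-bot.  [the loading dock: the cut-bot, the grip-bot, the scan-bot, the sort-bot | the warehouse floor: the haul-bot, the weld-bot]
6. Porter goes back to the loading dock alone.  [the loading dock: the cut-bot, the grip-bot, the scan-bot, the sort-bot | the warehouse floor: the haul-bot, the weld-bot]
7. Porter goes to the warehouse floor with the grip-bot.  [the loading dock: the cut-bot, the scan-bot, the sort-bot | the warehouse floor: the grip-bot, the haul-bot, the weld-bot]
8. Porter goes back to the loading dock alone.  [the loading dock: the cut-bot, the scan-bot, the sort-bot | the warehouse floor: the grip-bot, the haul-bot, the weld-bot]
9. Porter goes to the warehouse floor with the cut-bot.  [the loading dock: the scan-bot, the sort-bot | the warehouse floor: the cut-bot, the grip-bot, the haul-bot, the weld-bot]
10. Porter goes back to the loading dock alone.  [the loading dock: the scan-bot, the sort-bot | the warehouse floor: the cut-bot, the grip-bot, the haul-bot, the weld-bot]
11. Porter goes to the warehouse floor with the sort-bot.  [the loading dock: the scan-bot | the warehouse floor: the cut-bot, the grip-bot, the haul-bot, the sort-bot, the weld-bot]
12. Porter goes back to the loading dock alone.  [the loading dock: the scan-bot | the warehouse floor: the cut-bot, the grip-bot, the haul-bot, the sort-bot, the weld-bot]
13. Porter goes to the warehouse floor with the scan-bot.  [the loading dock: — | the warehouse floor: the cut-bot, the grip-bot, the haul-bot, the scan-bot, the sort-bot, the weld-bot]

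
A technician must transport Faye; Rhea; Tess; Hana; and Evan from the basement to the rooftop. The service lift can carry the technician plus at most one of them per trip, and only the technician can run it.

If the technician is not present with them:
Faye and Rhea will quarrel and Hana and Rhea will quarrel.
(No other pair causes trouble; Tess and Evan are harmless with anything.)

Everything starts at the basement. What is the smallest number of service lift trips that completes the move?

Counting alone: the technician can take at most 1 across per trip to the rooftop, so moving all 5 needs at least 5 loaded trips out, with a return between consecutive ones — at least 9 crossings.
The safety rule pushes this higher. Following every safe sequence of crossings, the most of the 5 that can be at the rooftop as the service lift arrives there on crossing 9 is 4 — never all 5.
So no plan with fewer than 11 crossings exists, and this one achieves 11:
1. Technician goes to the rooftop with Rhea.  [the basement: Evan, Faye, Hana, Tess | the rooftop: Rhea]
2. Technician goes back to the basement alone.  [the basement: Evan, Faye, Hana, Tess | the rooftop: Rhea]
3. Technician goes to the rooftop with Faye.  [the basement: Evan, Hana, Tess | the rooftop: Faye, Rhea]
4. Technician goes back to the basement with Rhea.  [the basement: Evan, Hana, Rhea, Tess | the rooftop: Faye]
5. Technician goes to the rooftop with Hana.  [the basement: Evan, Rhea, Tess | the rooftop: Faye, Hana]
6. Technician goes back to the basement alone.  [the basement: Evan, Rhea, Tess | the rooftop: Faye, Hana]
7. Technician goes to the rooftop with Tess.  [the basement: Evan, Rhea | the rooftop: Faye, Hana, Tess]
8. Technician goes back to the basement alone.  [the basement: Evan, Rhea | the rooftop: Faye, Hana, Tess]
9. Technician goes to the rooftop with Evan.  [the basement: Rhea | the rooftop: Evan, Faye, Hana, Tess]
10. Technician goes back to the basement alone.  [the basement: Rhea | the rooftop: Evan, Faye, Hana, Tess]
11. Technician goes to the rooftop with Rhea.  [the basement: — | the rooftop: Evan, Faye, Hana, Rhea, Tess]

11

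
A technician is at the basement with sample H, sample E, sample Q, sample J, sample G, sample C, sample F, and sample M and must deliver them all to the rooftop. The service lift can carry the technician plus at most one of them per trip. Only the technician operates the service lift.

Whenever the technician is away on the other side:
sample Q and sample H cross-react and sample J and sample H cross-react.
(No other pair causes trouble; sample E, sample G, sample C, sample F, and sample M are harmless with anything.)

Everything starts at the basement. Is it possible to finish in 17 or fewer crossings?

Yes

Yes — this plan uses 17 crossings (≤ 17):
1. Technician goes to the rooftop with sample H.  [the basement: sample C, sample E, sample F, sample G, sample J, sample M, sample Q | the rooftop: sample H]
2. Technician goes back to the basement alone.  [the basement: sample C, sample E, sample F, sample G, sample J, sample M, sample Q | the rooftop: sample H]
3. Technician goes to the rooftop with sample E.  [the basement: sample C, sample F, sample G, sample J, sample M, sample Q | the rooftop: sample E, sample H]
4. Technician goes back to the basement alone.  [the basement: sample C, sample F, sample G, sample J, sample M, sample Q | the rooftop: sample E, sample H]
5. Technician goes to the rooftop with sample Q.  [the basement: sample C, sample F, sample G, sample J, sample M | the rooftop: sample E, sample H, sample Q]
6. Technician goes back to the basement with sample H.  [the basement: sample C, sample F, sample G, sample H, sample J, sample M | the rooftop: sample E, sample Q]
7. Technician goes to the rooftop with sample J.  [the basement: sample C, sample F, sample G, sample H, sample M | the rooftop: sample E, sample J, sample Q]
8. Technician goes back to the basement alone.  [the basement: sample C, sample F, sample G, sample H, sample M | the rooftop: sample E, sample J, sample Q]
9. Technician goes to the rooftop with sample G.  [the basement: sample C, sample F, sample H, sample M | the rooftop: sample E, sample G, sample J, sample Q]
10. Technician goes back to the basement alone.  [the basement: sample C, sample F, sample H, sample M | the rooftop: sample E, sample G, sample J, sample Q]
11. Technician goes to the rooftop with sample C.  [the basement: sample F, sample H, sample M | the rooftop: sample C, sample E, sample G, sample J, sample Q]
12. Technician goes back to the basement alone.  [the basement: sample F, sample H, sample M | the rooftop: sample C, sample E, sample G, sample J, sample Q]
13. Technician goes to the rooftop with sample F.  [the basement: sample H, sample M | the rooftop: sample C, sample E, sample F, sample G, sample J, sample Q]
14. Technician goes back to the basement alone.  [the basement: sample H, sample M | the rooftop: sample C, sample E, sample F, sample G, sample J, sample Q]
15. Technician goes to the rooftop with sample M.  [the basement: sample H | the rooftop: sample C, sample E, sample F, sample G, sample J, sample M, sample Q]
16. Technician goes back to the basement alone.  [the basement: sample H | the rooftop: sample C, sample E, sample F, sample G, sample J, sample M, sample Q]
17. Technician goes to the rooftop with sample H.  [the basement: — | the rooftop: sample C, sample E, sample F, sample G, sample H, sample J, sample M, sample Q]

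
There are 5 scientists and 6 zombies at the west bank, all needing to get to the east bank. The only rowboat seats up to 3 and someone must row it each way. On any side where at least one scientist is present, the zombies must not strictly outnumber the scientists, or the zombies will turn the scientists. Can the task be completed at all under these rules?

The zombies already outnumber the scientists at the west bank before anyone moves, so the starting position itself is disallowed.

No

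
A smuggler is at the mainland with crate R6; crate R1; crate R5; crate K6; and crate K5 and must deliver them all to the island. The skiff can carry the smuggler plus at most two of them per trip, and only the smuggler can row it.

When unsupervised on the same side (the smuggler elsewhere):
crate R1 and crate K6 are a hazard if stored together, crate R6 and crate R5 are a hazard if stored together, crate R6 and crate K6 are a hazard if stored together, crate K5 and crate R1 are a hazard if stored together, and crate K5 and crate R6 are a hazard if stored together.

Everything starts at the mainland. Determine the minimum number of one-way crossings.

7

Counting alone: the smuggler can take at most 2 across per trip to the island, so moving all 5 needs at least 3 loaded trips out, with a return between consecutive ones — at least 5 crossings.
The safety rule pushes this higher. Following every safe sequence of crossings, the most of the 5 that can be at the island as the skiff arrives there on crossing 5 is 4 — never all 5.
So no plan with fewer than 7 crossings exists, and this one achieves 7:
1. Smuggler goes to the island with crate R1 and crate R6.
2. Smuggler goes back to the mainland alone.
3. Smuggler goes to the island with crate R5.
4. Smuggler goes back to the mainland with crate R6.
5. Smuggler goes to the island with crate K5 and crate K6.
6. Smuggler goes back to the mainland with crate R1.
7. Smuggler goes to the island with crate R1 and crate R6.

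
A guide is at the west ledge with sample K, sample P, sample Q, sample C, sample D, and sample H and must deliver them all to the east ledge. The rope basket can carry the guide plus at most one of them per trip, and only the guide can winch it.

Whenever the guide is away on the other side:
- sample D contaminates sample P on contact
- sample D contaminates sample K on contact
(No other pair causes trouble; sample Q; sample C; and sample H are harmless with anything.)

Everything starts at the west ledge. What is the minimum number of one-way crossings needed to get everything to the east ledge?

Counting alone: the guide can take at most 1 across per trip to the east ledge, so moving all 6 needs at least 6 loaded trips out, with a return between consecutive ones — at least 11 crossings.
The safety rule pushes this higher. Following every safe sequence of crossings, the most of the 6 that can be at the east ledge as the rope basket arrives there on crossing 11 is 5 — never all 6.
So no plan with fewer than 13 crossings exists, and this one achieves 13:
1. Guide goes to the east ledge with sample D.  [the west ledge: sample C, sample H, sample K, sample P, sample Q | the east ledge: sample D]
2. Guide goes back to the west ledge alone.  [the west ledge: sample C, sample H, sample K, sample P, sample Q | the east ledge: sample D]
3. Guide goes to the east ledge with sample K.  [the west ledge: sample C, sample H, sample P, sample Q | the east ledge: sample D, sample K]
4. Guide goes back to the west ledge with sample D.  [the west ledge: sample C, sample D, sample H, sample P, sample Q | the east ledge: sample K]
5. Guide goes to the east ledge with sample P.  [the west ledge: sample C, sample D, sample H, sample Q | the east ledge: sample K, sample P]
6. Guide goes back to the west ledge alone.  [the west ledge: sample C, sample D, sample H, sample Q | the east ledge: sample K, sample P]
7. Guide goes to the east ledge with sample Q.  [the west ledge: sample C, sample D, sample H | the east ledge: sample K, sample P, sample Q]
8. Guide goes back to the west ledge alone.  [the west ledge: sample C, sample D, sample H | the east ledge: sample K, sample P, sample Q]
9. Guide goes to the east ledge with sample C.  [the west ledge: sample D, sample H | the east ledge: sample C, sample K, sample P, sample Q]
10. Guide goes back to the west ledge alone.  [the west ledge: sample D, sample H | the east ledge: sample C, sample K, sample P, sample Q]
11. Guide goes to the east ledge with sample H.  [the west ledge: sample D | the east ledge: sample C, sample H, sample K, sample P, sample Q]
12. Guide goes back to the west ledge alone.  [the west ledge: sample D | the east ledge: sample C, sample H, sample K, sample P, sample Q]
13. Guide goes to the east ledge with sample D.  [the west ledge: — | the east ledge: sample C, sample D, sample H, sample K, sample P, sample Q]

13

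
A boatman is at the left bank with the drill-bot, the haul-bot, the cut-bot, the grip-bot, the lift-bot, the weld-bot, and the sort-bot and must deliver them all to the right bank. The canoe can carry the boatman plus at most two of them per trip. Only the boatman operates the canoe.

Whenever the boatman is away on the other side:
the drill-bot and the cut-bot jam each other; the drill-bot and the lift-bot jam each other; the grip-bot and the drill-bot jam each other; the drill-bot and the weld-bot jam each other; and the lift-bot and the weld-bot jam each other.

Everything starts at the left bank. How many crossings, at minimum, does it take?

11

Counting alone: the boatman can take at most 2 across per trip to the right bank, so moving all 7 needs at least 4 loaded trips out, with a return between consecutive ones — at least 7 crossings.
The safety rule pushes this higher. Following every safe sequence of crossings, the most of the 7 that can be at the right bank as the canoe arrives there on crossings 7, 9 is 5, 6 respectively — never all 7.
So no plan with fewer than 11 crossings exists, and this one achieves 11:
1. Boatman goes to the right bank with the drill-bot and the lift-bot.  [the left bank: the cut-bot, the grip-bot, the haul-bot, the sort-bot, the weld-bot | the right bank: the drill-bot, the lift-bot]
2. Boatman goes back to the left bank with the drill-bot.  [the left bank: the cut-bot, the drill-bot, the grip-bot, the haul-bot, the sort-bot, the weld-bot | the right bank: the lift-bot]
3. Boatman goes to the right bank with the drill-bot and the haul-bot.  [the left bank: the cut-bot, the grip-bot, the sort-bot, the weld-bot | the right bank: the drill-bot, the haul-bot, the lift-bot]
4. Boatman goes back to the left bank with the drill-bot.  [the left bank: the cut-bot, the drill-bot, the grip-bot, the sort-bot, the weld-bot | the right bank: the haul-bot, the lift-bot]
5. Boatman goes to the right bank with the cut-bot and the drill-bot.  [the left bank: the grip-bot, the sort-bot, the weld-bot | the right bank: the cut-bot, the drill-bot, the haul-bot, the lift-bot]
6. Boatman goes back to the left bank with the drill-bot.  [the left bank: the drill-bot, the grip-bot, the sort-bot, the weld-bot | the right bank: the cut-bot, the haul-bot, the lift-bot]
7. Boatman goes to the right bank with the drill-bot and the grip-bot.  [the left bank: the sort-bot, the weld-bot | the right bank: the cut-bot, the drill-bot, the grip-bot, the haul-bot, the lift-bot]
8. Boatman goes back to the left bank with the drill-bot.  [the left bank: the drill-bot, the sort-bot, the weld-bot | the right bank: the cut-bot, the grip-bot, the haul-bot, the lift-bot]
9. Boatman goes to the right bank with the drill-bot and the sort-bot.  [the left bank: the weld-bot | the right bank: the cut-bot, the drill-bot, the grip-bot, the haul-bot, the lift-bot, the sort-bot]
10. Boatman goes back to the left bank with the drill-bot.  [the left bank: the drill-bot, the weld-bot | the right bank: the cut-bot, the grip-bot, the haul-bot, the lift-bot, the sort-bot]
11. Boatman goes to the right bank with the drill-bot and the weld-bot.  [the left bank: — | the right bank: the cut-bot, the drill-bot, the grip-bot, the haul-bot, the lift-bot, the sort-bot, the weld-bot]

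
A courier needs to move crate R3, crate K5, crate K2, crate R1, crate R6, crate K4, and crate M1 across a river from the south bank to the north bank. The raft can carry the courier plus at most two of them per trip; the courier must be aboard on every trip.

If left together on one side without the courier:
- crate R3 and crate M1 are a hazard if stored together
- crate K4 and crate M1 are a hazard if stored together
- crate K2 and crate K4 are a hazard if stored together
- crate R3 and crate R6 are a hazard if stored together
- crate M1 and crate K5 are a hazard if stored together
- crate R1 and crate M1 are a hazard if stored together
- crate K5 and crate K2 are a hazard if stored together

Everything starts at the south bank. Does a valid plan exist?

No

Whatever the first load, the items left behind include a forbidden pair without the courier. No opening move is safe, so no plan exists.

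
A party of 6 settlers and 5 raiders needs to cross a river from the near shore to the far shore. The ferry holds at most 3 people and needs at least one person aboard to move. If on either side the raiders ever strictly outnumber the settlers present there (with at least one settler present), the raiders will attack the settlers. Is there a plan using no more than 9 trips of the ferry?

Yes — this plan uses 9 crossings (≤ 9):
1. 3 raiders → the far shore.  (the near shore: 6S 2R; the far shore: 0S 3R)
2. 1 raider ← the near shore.  (the near shore: 6S 3R; the far shore: 0S 2R)
3. 3 settlers → the far shore.  (the near shore: 3S 3R; the far shore: 3S 2R)
4. 1 settler ← the near shore.  (the near shore: 4S 3R; the far shore: 2S 2R)
5. 2 settlers and 1 raider → the far shore.  (the near shore: 2S 2R; the far shore: 4S 3R)
6. 1 settler ← the near shore.  (the near shore: 3S 2R; the far shore: 3S 3R)
7. 2 settlers and 1 raider → the far shore.  (the near shore: 1S 1R; the far shore: 5S 4R)
8. 1 settler ← the near shore.  (the near shore: 2S 1R; the far shore: 4S 4R)
9. 2 settlers and 1 raider → the far shore.  (the near shore: 0S 0R; the far shore: 6S 5R)

Yes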